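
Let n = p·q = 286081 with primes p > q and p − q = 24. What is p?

547

Since p = q + 24, we have 286081 = q(q + 24), so q² + 24q − 286081 = 0.
Discriminant: 24² + 4·286081 = 576 + 1144324 = 1144900; √1144900 = 1070.
q = (−24 + 1070)/2 = 523, and p = q + 24 = 547.
Check: 523 · 547 = 286081.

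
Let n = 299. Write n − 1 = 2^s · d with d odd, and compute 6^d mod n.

288

299 − 1 = 298 = 2^1 · 149, so d = 149.
6^1 ≡ 6 (mod 299)
6^2 ≡ 6^2 = 36 ≡ 36 (mod 299)
6^4 ≡ 36^2 = 1296 ≡ 100 (mod 299)
6^8 ≡ 100^2 = 10000 ≡ 133 (mod 299)
6^16 ≡ 133^2 = 17689 ≡ 48 (mod 299)
6^32 ≡ 48^2 = 2304 ≡ 211 (mod 299)
6^64 ≡ 211^2 = 44521 ≡ 269 (mod 299)
6^128 ≡ 269^2 = 72361 ≡ 3 (mod 299)
149 = 128 + 16 + 4 + 1 in binary powers of 2.
So 6^149 ≡ 3 · 48 · 100 · 6 ≡ 288 (mod 299).
Squaring chain: 288; never reaches −1, so base 6 is a Miller–Rabin witness that 299 is composite.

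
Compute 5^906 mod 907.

1

5^1 ≡ 5 (mod 907)
5^2 ≡ 5^2 = 25 ≡ 25 (mod 907)
5^4 ≡ 25^2 = 625 ≡ 625 (mod 907)
5^8 ≡ 625^2 = 390625 ≡ 615 (mod 907)
5^16 ≡ 615^2 = 378225 ≡ 6 (mod 907)
5^32 ≡ 6^2 = 36 ≡ 36 (mod 907)
5^64 ≡ 36^2 = 1296 ≡ 389 (mod 907)
5^128 ≡ 389^2 = 151321 ≡ 759 (mod 907)
5^256 ≡ 759^2 = 576081 ≡ 136 (mod 907)
5^512 ≡ 136^2 = 18496 ≡ 356 (mod 907)
906 = 512 + 256 + 128 + 8 + 2 in binary powers of 2.
So 5^906 ≡ 356 · 136 · 759 · 615 · 25 ≡ 1 (mod 907).
Since the result is 1, base 5 gives no evidence that 907 is composite.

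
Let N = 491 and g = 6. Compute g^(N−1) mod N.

1

6^1 ≡ 6 (mod 491)
6^2 ≡ 6^2 = 36 ≡ 36 (mod 491)
6^4 ≡ 36^2 = 1296 ≡ 314 (mod 491)
6^8 ≡ 314^2 = 98596 ≡ 396 (mod 491)
6^16 ≡ 396^2 = 156816 ≡ 187 (mod 491)
6^32 ≡ 187^2 = 34969 ≡ 108 (mod 491)
6^64 ≡ 108^2 = 11664 ≡ 371 (mod 491)
6^128 ≡ 371^2 = 137641 ≡ 161 (mod 491)
6^256 ≡ 161^2 = 25921 ≡ 389 (mod 491)
490 = 256 + 128 + 64 + 32 + 8 + 2 in binary powers of 2.
So 6^490 ≡ 389 · 161 · 371 · 108 · 396 · 36 ≡ 1 (mod 491).
Since the result is 1, base 6 gives no evidence that 491 is composite.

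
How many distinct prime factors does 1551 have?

1551 = 3 · 517
517 = 11 · 47
1551 = 3 · 11 · 47, which has 3 distinct prime factors.

3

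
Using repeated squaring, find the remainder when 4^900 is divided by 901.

307

4^1 ≡ 4 (mod 901)
4^2 ≡ 4^2 = 16 ≡ 16 (mod 901)
4^4 ≡ 16^2 = 256 ≡ 256 (mod 901)
4^8 ≡ 256^2 = 65536 ≡ 664 (mod 901)
4^16 ≡ 664^2 = 440896 ≡ 307 (mod 901)
4^32 ≡ 307^2 = 94249 ≡ 545 (mod 901)
4^64 ≡ 545^2 = 297025 ≡ 596 (mod 901)
4^128 ≡ 596^2 = 355216 ≡ 222 (mod 901)
4^256 ≡ 222^2 = 49284 ≡ 630 (mod 901)
4^512 ≡ 630^2 = 396900 ≡ 460 (mod 901)
900 = 512 + 256 + 128 + 4 in binary powers of 2.
So 4^900 ≡ 460 · 630 · 222 · 256 ≡ 307 (mod 901).
Since 307 ≠ 1, base 4 is a Fermat witness: 901 is composite.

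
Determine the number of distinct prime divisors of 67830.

6

67830 = 2 · 33915
33915 = 3 · 11305
11305 = 5 · 2261
2261 = 7 · 323
323 = 17 · 19
67830 = 2 · 3 · 5 · 7 · 17 · 19, which has 6 distinct prime factors.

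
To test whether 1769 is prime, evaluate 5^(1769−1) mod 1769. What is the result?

1669

5^1 ≡ 5 (mod 1769)
5^2 ≡ 5^2 = 25 ≡ 25 (mod 1769)
5^4 ≡ 25^2 = 625 ≡ 625 (mod 1769)
5^8 ≡ 625^2 = 390625 ≡ 1445 (mod 1769)
5^16 ≡ 1445^2 = 2088025 ≡ 605 (mod 1769)
5^32 ≡ 605^2 = 366025 ≡ 1611 (mod 1769)
5^64 ≡ 1611^2 = 2595321 ≡ 198 (mod 1769)
5^128 ≡ 198^2 = 39204 ≡ 286 (mod 1769)
5^256 ≡ 286^2 = 81796 ≡ 422 (mod 1769)
5^512 ≡ 422^2 = 178084 ≡ 1184 (mod 1769)
5^1024 ≡ 1184^2 = 1401856 ≡ 808 (mod 1769)
1768 = 1024 + 512 + 128 + 64 + 32 + 8 in binary powers of 2.
So 5^1768 ≡ 808 · 1184 · 286 · 198 · 1611 · 1445 ≡ 1669 (mod 1769).
Since 1669 ≠ 1, base 5 is a Fermat witness: 1769 is composite.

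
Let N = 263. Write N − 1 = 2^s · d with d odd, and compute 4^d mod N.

263 − 1 = 262 = 2^1 · 131, so d = 131.
4^1 ≡ 4 (mod 263)
4^2 ≡ 4^2 = 16 ≡ 16 (mod 263)
4^4 ≡ 16^2 = 256 ≡ 256 (mod 263)
4^8 ≡ 256^2 = 65536 ≡ 49 (mod 263)
4^16 ≡ 49^2 = 2401 ≡ 34 (mod 263)
4^32 ≡ 34^2 = 1156 ≡ 104 (mod 263)
4^64 ≡ 104^2 = 10816 ≡ 33 (mod 263)
4^128 ≡ 33^2 = 1089 ≡ 37 (mod 263)
131 = 128 + 2 + 1 in binary powers of 2.
So 4^131 ≡ 37 · 16 · 4 ≡ 1 (mod 263).
Since 4^d ≡ 1 (mod 263), base 4 does not prove 263 composite.

1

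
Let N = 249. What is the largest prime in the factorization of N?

83

249 = 3 · 83
83 is prime.
So 249 = 3 · 83; the largest prime factor is 83.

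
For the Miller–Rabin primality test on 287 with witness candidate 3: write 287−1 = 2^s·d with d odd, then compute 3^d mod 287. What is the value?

96

287 − 1 = 286 = 2^1 · 143, so d = 143.
3^1 ≡ 3 (mod 287)
3^2 ≡ 3^2 = 9 ≡ 9 (mod 287)
3^4 ≡ 9^2 = 81 ≡ 81 (mod 287)
3^8 ≡ 81^2 = 6561 ≡ 247 (mod 287)
3^16 ≡ 247^2 = 61009 ≡ 165 (mod 287)
3^32 ≡ 165^2 = 27225 ≡ 247 (mod 287)
3^64 ≡ 247^2 = 61009 ≡ 165 (mod 287)
3^128 ≡ 165^2 = 27225 ≡ 247 (mod 287)
143 = 128 + 8 + 4 + 2 + 1 in binary powers of 2.
So 3^143 ≡ 247 · 247 · 81 · 9 · 3 ≡ 96 (mod 287).
Squaring chain: 96; never reaches −1, so base 3 is a Miller–Rabin witness that 287 is composite.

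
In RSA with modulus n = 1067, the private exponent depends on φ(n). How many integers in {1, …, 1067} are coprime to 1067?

Factor: 1067 = 11 · 97.
φ(1067) = (11−1) · (97−1) = 10 · 96 = 960.

960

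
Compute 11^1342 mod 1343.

672

11^1 ≡ 11 (mod 1343)
11^2 ≡ 11^2 = 121 ≡ 121 (mod 1343)
11^4 ≡ 121^2 = 14641 ≡ 1211 (mod 1343)
11^8 ≡ 1211^2 = 1466521 ≡ 1308 (mod 1343)
11^16 ≡ 1308^2 = 1710864 ≡ 1225 (mod 1343)
11^32 ≡ 1225^2 = 1500625 ≡ 494 (mod 1343)
11^64 ≡ 494^2 = 244036 ≡ 953 (mod 1343)
11^128 ≡ 953^2 = 908209 ≡ 341 (mod 1343)
11^256 ≡ 341^2 = 116281 ≡ 783 (mod 1343)
11^512 ≡ 783^2 = 613089 ≡ 681 (mod 1343)
11^1024 ≡ 681^2 = 463761 ≡ 426 (mod 1343)
1342 = 1024 + 256 + 32 + 16 + 8 + 4 + 2 in binary powers of 2.
So 11^1342 ≡ 426 · 783 · 494 · 1225 · 1308 · 1211 · 121 ≡ 672 (mod 1343).
Since 672 ≠ 1, base 11 is a Fermat witness: 1343 is composite.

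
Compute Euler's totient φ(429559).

Factor: 429559 = 13 · 173 · 191.
φ(429559) = (13−1) · (173−1) · (191−1) = 12 · 172 · 190 = 392160.

392160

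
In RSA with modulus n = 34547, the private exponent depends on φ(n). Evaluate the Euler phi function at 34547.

Factor: 34547 = 179 · 193.
φ(34547) = (179−1) · (193−1) = 178 · 192 = 34176.

34176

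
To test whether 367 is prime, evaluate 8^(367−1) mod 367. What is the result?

8^1 ≡ 8 (mod 367)
8^2 ≡ 8^2 = 64 ≡ 64 (mod 367)
8^4 ≡ 64^2 = 4096 ≡ 59 (mod 367)
8^8 ≡ 59^2 = 3481 ≡ 178 (mod 367)
8^16 ≡ 178^2 = 31684 ≡ 122 (mod 367)
8^32 ≡ 122^2 = 14884 ≡ 204 (mod 367)
8^64 ≡ 204^2 = 41616 ≡ 145 (mod 367)
8^128 ≡ 145^2 = 21025 ≡ 106 (mod 367)
8^256 ≡ 106^2 = 11236 ≡ 226 (mod 367)
366 = 256 + 64 + 32 + 8 + 4 + 2 in binary powers of 2.
So 8^366 ≡ 226 · 145 · 204 · 178 · 59 · 64 ≡ 1 (mod 367).
Since the result is 1, base 8 gives no evidence that 367 is composite.

1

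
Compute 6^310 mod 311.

1

6^1 ≡ 6 (mod 311)
6^2 ≡ 6^2 = 36 ≡ 36 (mod 311)
6^4 ≡ 36^2 = 1296 ≡ 52 (mod 311)
6^8 ≡ 52^2 = 2704 ≡ 216 (mod 311)
6^16 ≡ 216^2 = 46656 ≡ 6 (mod 311)
6^32 ≡ 6^2 = 36 ≡ 36 (mod 311)
6^64 ≡ 36^2 = 1296 ≡ 52 (mod 311)
6^128 ≡ 52^2 = 2704 ≡ 216 (mod 311)
6^256 ≡ 216^2 = 46656 ≡ 6 (mod 311)
310 = 256 + 32 + 16 + 4 + 2 in binary powers of 2.
So 6^310 ≡ 6 · 36 · 6 · 52 · 36 ≡ 1 (mod 311).
Since the result is 1, base 6 gives no evidence that 311 is composite.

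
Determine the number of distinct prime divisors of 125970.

125970 = 2 · 62985
62985 = 3 · 20995
20995 = 5 · 4199
4199 = 13 · 323
323 = 17 · 19
125970 = 2 · 3 · 5 · 13 · 17 · 19, which has 6 distinct prime factors.

6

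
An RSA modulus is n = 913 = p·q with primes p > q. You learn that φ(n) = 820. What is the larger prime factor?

83

φ(n) = (p−1)(q−1) = n − (p+q) + 1, so p + q = 913 − 820 + 1 = 94.
p and q are the roots of t² − 94t + 913 = 0.
Discriminant: 94² − 4·913 = 8836 − 3652 = 5184; √5184 = 72.
q = (94 − 72)/2 = 11, p = (94 + 72)/2 = 83.
Check: 11 · 83 = 913.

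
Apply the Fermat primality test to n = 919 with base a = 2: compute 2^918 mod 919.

1

2^1 ≡ 2 (mod 919)
2^2 ≡ 2^2 = 4 ≡ 4 (mod 919)
2^4 ≡ 4^2 = 16 ≡ 16 (mod 919)
2^8 ≡ 16^2 = 256 ≡ 256 (mod 919)
2^16 ≡ 256^2 = 65536 ≡ 287 (mod 919)
2^32 ≡ 287^2 = 82369 ≡ 578 (mod 919)
2^64 ≡ 578^2 = 334084 ≡ 487 (mod 919)
2^128 ≡ 487^2 = 237169 ≡ 67 (mod 919)
2^256 ≡ 67^2 = 4489 ≡ 813 (mod 919)
2^512 ≡ 813^2 = 660969 ≡ 208 (mod 919)
918 = 512 + 256 + 128 + 16 + 4 + 2 in binary powers of 2.
So 2^918 ≡ 208 · 813 · 67 · 287 · 16 · 4 ≡ 1 (mod 919).
Since the result is 1, base 2 gives no evidence that 919 is composite.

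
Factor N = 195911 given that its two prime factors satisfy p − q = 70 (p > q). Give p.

479

Since p = q + 70, we have 195911 = q(q + 70), so q² + 70q − 195911 = 0.
Discriminant: 70² + 4·195911 = 4900 + 783644 = 788544; √788544 = 888.
q = (−70 + 888)/2 = 409, and p = q + 70 = 479.
Check: 409 · 479 = 195911.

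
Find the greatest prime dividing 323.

323 = 17 · 19
19 is prime.
So 323 = 17 · 19; the largest prime factor is 19.

19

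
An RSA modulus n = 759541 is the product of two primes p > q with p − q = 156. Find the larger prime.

Since p = q + 156, we have 759541 = q(q + 156), so q² + 156q − 759541 = 0.
Discriminant: 156² + 4·759541 = 24336 + 3038164 = 3062500; √3062500 = 1750.
q = (−156 + 1750)/2 = 797, and p = q + 156 = 953.
Check: 797 · 953 = 759541.

953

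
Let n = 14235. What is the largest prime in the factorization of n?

73

14235 = 3 · 4745
4745 = 5 · 949
949 = 13 · 73
73 is prime.
So 14235 = 3 · 5 · 13 · 73; the largest prime factor is 73.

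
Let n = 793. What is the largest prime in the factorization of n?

793 = 13 · 61
61 is prime.
So 793 = 13 · 61; the largest prime factor is 61.

61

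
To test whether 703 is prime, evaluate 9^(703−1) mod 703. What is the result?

1

9^1 ≡ 9 (mod 703)
9^2 ≡ 9^2 = 81 ≡ 81 (mod 703)
9^4 ≡ 81^2 = 6561 ≡ 234 (mod 703)
9^8 ≡ 234^2 = 54756 ≡ 625 (mod 703)
9^16 ≡ 625^2 = 390625 ≡ 460 (mod 703)
9^32 ≡ 460^2 = 211600 ≡ 700 (mod 703)
9^64 ≡ 700^2 = 490000 ≡ 9 (mod 703)
9^128 ≡ 9^2 = 81 ≡ 81 (mod 703)
9^256 ≡ 81^2 = 6561 ≡ 234 (mod 703)
9^512 ≡ 234^2 = 54756 ≡ 625 (mod 703)
702 = 512 + 128 + 32 + 16 + 8 + 4 + 2 in binary powers of 2.
So 9^702 ≡ 625 · 81 · 700 · 460 · 625 · 234 · 81 ≡ 1 (mod 703).
Since the result is 1, base 9 gives no evidence that 703 is composite.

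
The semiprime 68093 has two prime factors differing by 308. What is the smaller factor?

Since p = q + 308, we have 68093 = q(q + 308), so q² + 308q − 68093 = 0.
Discriminant: 308² + 4·68093 = 94864 + 272372 = 367236; √367236 = 606.
q = (−308 + 606)/2 = 149, and p = q + 308 = 457.
Check: 149 · 457 = 68093.

149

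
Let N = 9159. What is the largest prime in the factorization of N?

9159 = 3 · 3053
3053 = 43 · 71
71 is prime.
So 9159 = 3 · 43 · 71; the largest prime factor is 71.

71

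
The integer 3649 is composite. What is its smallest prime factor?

41

3649 is odd.
Digit sum 22, not divisible by 3.
Ends in 9: not divisible by 5.
7: 3649 = 7·521 + 2
11: 3649 = 11·331 + 8
13: 3649 = 13·280 + 9
17: 3649 = 17·214 + 11
19: 3649 = 19·192 + 1
23: 3649 = 23·158 + 15
29: 3649 = 29·125 + 24
31: 3649 = 31·117 + 22
37: 3649 = 37·98 + 23
41: 3649 = 41·89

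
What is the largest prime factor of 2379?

61

2379 = 3 · 793
793 = 13 · 61
61 is prime.
So 2379 = 3 · 13 · 61; the largest prime factor is 61.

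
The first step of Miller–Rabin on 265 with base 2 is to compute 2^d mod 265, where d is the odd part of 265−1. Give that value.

137

265 − 1 = 264 = 2^3 · 33, so d = 33.
2^1 ≡ 2 (mod 265)
2^2 ≡ 2^2 = 4 ≡ 4 (mod 265)
2^4 ≡ 4^2 = 16 ≡ 16 (mod 265)
2^8 ≡ 16^2 = 256 ≡ 256 (mod 265)
2^16 ≡ 256^2 = 65536 ≡ 81 (mod 265)
2^32 ≡ 81^2 = 6561 ≡ 201 (mod 265)
33 = 32 + 1 in binary powers of 2.
So 2^33 ≡ 201 · 2 ≡ 137 (mod 265).
Squaring chain: 137 → 219 → 261; never reaches −1, so base 2 is a Miller–Rabin witness that 265 is composite.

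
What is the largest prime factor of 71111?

71111 = 17 · 4183
4183 = 47 · 89
89 is prime.
So 71111 = 17 · 47 · 89; the largest prime factor is 89.

89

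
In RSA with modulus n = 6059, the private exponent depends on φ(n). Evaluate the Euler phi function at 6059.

Factor: 6059 = 73 · 83.
φ(6059) = (73−1) · (83−1) = 72 · 82 = 5904.

5904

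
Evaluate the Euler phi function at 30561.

Factor: 30561 = 3 · 61 · 167.
φ(30561) = (3−1) · (61−1) · (167−1) = 2 · 60 · 166 = 19920.

19920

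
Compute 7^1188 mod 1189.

45

7^1 ≡ 7 (mod 1189)
7^2 ≡ 7^2 = 49 ≡ 49 (mod 1189)
7^4 ≡ 49^2 = 2401 ≡ 23 (mod 1189)
7^8 ≡ 23^2 = 529 ≡ 529 (mod 1189)
7^16 ≡ 529^2 = 279841 ≡ 426 (mod 1189)
7^32 ≡ 426^2 = 181476 ≡ 748 (mod 1189)
7^64 ≡ 748^2 = 559504 ≡ 674 (mod 1189)
7^128 ≡ 674^2 = 454276 ≡ 78 (mod 1189)
7^256 ≡ 78^2 = 6084 ≡ 139 (mod 1189)
7^512 ≡ 139^2 = 19321 ≡ 297 (mod 1189)
7^1024 ≡ 297^2 = 88209 ≡ 223 (mod 1189)
1188 = 1024 + 128 + 32 + 4 in binary powers of 2.
So 7^1188 ≡ 223 · 78 · 748 · 23 ≡ 45 (mod 1189).
Since 45 ≠ 1, base 7 is a Fermat witness: 1189 is composite.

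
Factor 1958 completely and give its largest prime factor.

1958 = 2 · 979
979 = 11 · 89
89 is prime.
So 1958 = 2 · 11 · 89; the largest prime factor is 89.

89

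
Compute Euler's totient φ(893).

Factor: 893 = 19 · 47.
φ(893) = (19−1) · (47−1) = 18 · 46 = 828.

828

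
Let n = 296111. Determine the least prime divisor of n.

296111 is odd.
Digit sum 20, not divisible by 3.
Ends in 1: not divisible by 5.
7: 296111 = 7·42301 + 4
11: 296111 = 11·26919 + 2
13: 296111 = 13·22777 + 10
17: 296111 = 17·17418 + 5
19: 296111 = 19·15584 + 15
23: 296111 = 23·12874 + 9
29: 296111 = 29·10210 + 21
31: 296111 = 31·9551 + 30
37: 296111 = 37·8003

37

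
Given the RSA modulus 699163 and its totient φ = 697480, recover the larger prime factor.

φ(n) = (p−1)(q−1) = n − (p+q) + 1, so p + q = 699163 − 697480 + 1 = 1684.
p and q are the roots of t² − 1684t + 699163 = 0.
Discriminant: 1684² − 4·699163 = 2835856 − 2796652 = 39204; √39204 = 198.
q = (1684 − 198)/2 = 743, p = (1684 + 198)/2 = 941.
Check: 743 · 941 = 699163.

941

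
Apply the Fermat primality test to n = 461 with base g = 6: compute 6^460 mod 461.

6^1 ≡ 6 (mod 461)
6^2 ≡ 6^2 = 36 ≡ 36 (mod 461)
6^4 ≡ 36^2 = 1296 ≡ 374 (mod 461)
6^8 ≡ 374^2 = 139876 ≡ 193 (mod 461)
6^16 ≡ 193^2 = 37249 ≡ 369 (mod 461)
6^32 ≡ 369^2 = 136161 ≡ 166 (mod 461)
6^64 ≡ 166^2 = 27556 ≡ 357 (mod 461)
6^128 ≡ 357^2 = 127449 ≡ 213 (mod 461)
6^256 ≡ 213^2 = 45369 ≡ 191 (mod 461)
460 = 256 + 128 + 64 + 8 + 4 in binary powers of 2.
So 6^460 ≡ 191 · 213 · 357 · 193 · 374 ≡ 1 (mod 461).
Since the result is 1, base 6 gives no evidence that 461 is composite.

1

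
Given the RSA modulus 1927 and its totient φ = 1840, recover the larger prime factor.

φ(n) = (p−1)(q−1) = n − (p+q) + 1, so p + q = 1927 − 1840 + 1 = 88.
p and q are the roots of t² − 88t + 1927 = 0.
Discriminant: 88² − 4·1927 = 7744 − 7708 = 36; √36 = 6.
q = (88 − 6)/2 = 41, p = (88 + 6)/2 = 47.
Check: 41 · 47 = 1927.

47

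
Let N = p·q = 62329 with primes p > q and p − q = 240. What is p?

397

Since p = q + 240, we have 62329 = q(q + 240), so q² + 240q − 62329 = 0.
Discriminant: 240² + 4·62329 = 57600 + 249316 = 306916; √306916 = 554.
q = (−240 + 554)/2 = 157, and p = q + 240 = 397.
Check: 157 · 397 = 62329.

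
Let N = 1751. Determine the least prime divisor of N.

17

1751 is odd.
Digit sum 14, not divisible by 3.
Ends in 1: not divisible by 5.
7: 1751 = 7·250 + 1
11: 1751 = 11·159 + 2
13: 1751 = 13·134 + 9
17: 1751 = 17·103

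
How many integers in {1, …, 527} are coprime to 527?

Factor: 527 = 17 · 31.
φ(527) = (17−1) · (31−1) = 16 · 30 = 480.

480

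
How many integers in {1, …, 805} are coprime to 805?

528

Factor: 805 = 5 · 7 · 23.
φ(805) = (5−1) · (7−1) · (23−1) = 4 · 6 · 22 = 528.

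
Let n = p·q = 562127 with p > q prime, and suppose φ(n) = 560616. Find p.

φ(n) = (p−1)(q−1) = n − (p+q) + 1, so p + q = 562127 − 560616 + 1 = 1512.
p and q are the roots of t² − 1512t + 562127 = 0.
Discriminant: 1512² − 4·562127 = 2286144 − 2248508 = 37636; √37636 = 194.
q = (1512 − 194)/2 = 659, p = (1512 + 194)/2 = 853.
Check: 659 · 853 = 562127.

853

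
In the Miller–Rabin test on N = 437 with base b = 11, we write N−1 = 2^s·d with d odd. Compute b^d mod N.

182

437 − 1 = 436 = 2^2 · 109, so d = 109.
11^1 ≡ 11 (mod 437)
11^2 ≡ 11^2 = 121 ≡ 121 (mod 437)
11^4 ≡ 121^2 = 14641 ≡ 220 (mod 437)
11^8 ≡ 220^2 = 48400 ≡ 330 (mod 437)
11^16 ≡ 330^2 = 108900 ≡ 87 (mod 437)
11^32 ≡ 87^2 = 7569 ≡ 140 (mod 437)
11^64 ≡ 140^2 = 19600 ≡ 372 (mod 437)
109 = 64 + 32 + 8 + 4 + 1 in binary powers of 2.
So 11^109 ≡ 372 · 140 · 330 · 220 · 11 ≡ 182 (mod 437).
Squaring chain: 182 → 349; never reaches −1, so base 11 is a Miller–Rabin witness that 437 is composite.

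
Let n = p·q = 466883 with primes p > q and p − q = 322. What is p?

863

Since p = q + 322, we have 466883 = q(q + 322), so q² + 322q − 466883 = 0.
Discriminant: 322² + 4·466883 = 103684 + 1867532 = 1971216; √1971216 = 1404.
q = (−322 + 1404)/2 = 541, and p = q + 322 = 863.
Check: 541 · 863 = 466883.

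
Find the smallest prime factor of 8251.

8251 is odd.
Digit sum 16, not divisible by 3.
Ends in 1: not divisible by 5.
7: 8251 = 7·1178 + 5
11: 8251 = 11·750 + 1
13: 8251 = 13·634 + 9
17: 8251 = 17·485 + 6
19: 8251 = 19·434 + 5
23: 8251 = 23·358 + 17
29: 8251 = 29·284 + 15
31: 8251 = 31·266 + 5
37: 8251 = 37·223

37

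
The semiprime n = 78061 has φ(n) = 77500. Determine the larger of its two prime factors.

311

φ(n) = (p−1)(q−1) = n − (p+q) + 1, so p + q = 78061 − 77500 + 1 = 562.
p and q are the roots of t² − 562t + 78061 = 0.
Discriminant: 562² − 4·78061 = 315844 − 312244 = 3600; √3600 = 60.
q = (562 − 60)/2 = 251, p = (562 + 60)/2 = 311.
Check: 251 · 311 = 78061.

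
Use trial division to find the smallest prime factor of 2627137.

67

2627137 is odd.
Digit sum 28, not divisible by 3.
Ends in 7: not divisible by 5.
7: 2627137 = 7·375305 + 2
11: 2627137 = 11·238830 + 7
13: 2627137 = 13·202087 + 6
17: 2627137 = 17·154537 + 8
19: 2627137 = 19·138270 + 7
23: 2627137 = 23·114223 + 8
29: 2627137 = 29·90590 + 27
31: 2627137 = 31·84746 + 11
37: 2627137 = 37·71003 + 26
41: 2627137 = 41·64076 + 21
43: 2627137 = 43·61096 + 9
47: 2627137 = 47·55896 + 25
53: 2627137 = 53·49568 + 33
59: 2627137 = 59·44527 + 44
61: 2627137 = 61·43067 + 50
67: 2627137 = 67·39211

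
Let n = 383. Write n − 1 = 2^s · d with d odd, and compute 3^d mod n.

383 − 1 = 382 = 2^1 · 191, so d = 191.
3^1 ≡ 3 (mod 383)
3^2 ≡ 3^2 = 9 ≡ 9 (mod 383)
3^4 ≡ 9^2 = 81 ≡ 81 (mod 383)
3^8 ≡ 81^2 = 6561 ≡ 50 (mod 383)
3^16 ≡ 50^2 = 2500 ≡ 202 (mod 383)
3^32 ≡ 202^2 = 40804 ≡ 206 (mod 383)
3^64 ≡ 206^2 = 42436 ≡ 306 (mod 383)
3^128 ≡ 306^2 = 93636 ≡ 184 (mod 383)
191 = 128 + 32 + 16 + 8 + 4 + 2 + 1 in binary powers of 2.
So 3^191 ≡ 184 · 206 · 202 · 50 · 81 · 9 · 3 ≡ 1 (mod 383).
Since 3^d ≡ 1 (mod 383), base 3 does not prove 383 composite.

1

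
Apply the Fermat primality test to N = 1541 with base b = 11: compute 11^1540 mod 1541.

967

11^1 ≡ 11 (mod 1541)
11^2 ≡ 11^2 = 121 ≡ 121 (mod 1541)
11^4 ≡ 121^2 = 14641 ≡ 772 (mod 1541)
11^8 ≡ 772^2 = 595984 ≡ 1158 (mod 1541)
11^16 ≡ 1158^2 = 1340964 ≡ 294 (mod 1541)
11^32 ≡ 294^2 = 86436 ≡ 140 (mod 1541)
11^64 ≡ 140^2 = 19600 ≡ 1108 (mod 1541)
11^128 ≡ 1108^2 = 1227664 ≡ 1028 (mod 1541)
11^256 ≡ 1028^2 = 1056784 ≡ 1199 (mod 1541)
11^512 ≡ 1199^2 = 1437601 ≡ 1389 (mod 1541)
11^1024 ≡ 1389^2 = 1929321 ≡ 1530 (mod 1541)
1540 = 1024 + 512 + 4 in binary powers of 2.
So 11^1540 ≡ 1530 · 1389 · 772 ≡ 967 (mod 1541).
Since 967 ≠ 1, base 11 is a Fermat witness: 1541 is composite.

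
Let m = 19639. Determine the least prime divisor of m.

19639 is odd.
Digit sum 28, not divisible by 3.
Ends in 9: not divisible by 5.
7: 19639 = 7·2805 + 4
11: 19639 = 11·1785 + 4
13: 19639 = 13·1510 + 9
17: 19639 = 17·1155 + 4
19: 19639 = 19·1033 + 12
23: 19639 = 23·853 + 20
29: 19639 = 29·677 + 6
31: 19639 = 31·633 + 16
37: 19639 = 37·530 + 29
41: 19639 = 41·479

41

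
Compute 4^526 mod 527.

4^1 ≡ 4 (mod 527)
4^2 ≡ 4^2 = 16 ≡ 16 (mod 527)
4^4 ≡ 16^2 = 256 ≡ 256 (mod 527)
4^8 ≡ 256^2 = 65536 ≡ 188 (mod 527)
4^16 ≡ 188^2 = 35344 ≡ 35 (mod 527)
4^32 ≡ 35^2 = 1225 ≡ 171 (mod 527)
4^64 ≡ 171^2 = 29241 ≡ 256 (mod 527)
4^128 ≡ 256^2 = 65536 ≡ 188 (mod 527)
4^256 ≡ 188^2 = 35344 ≡ 35 (mod 527)
4^512 ≡ 35^2 = 1225 ≡ 171 (mod 527)
526 = 512 + 8 + 4 + 2 in binary powers of 2.
So 4^526 ≡ 171 · 188 · 256 · 16 ≡ 407 (mod 527).
Since 407 ≠ 1, base 4 is a Fermat witness: 527 is composite.

407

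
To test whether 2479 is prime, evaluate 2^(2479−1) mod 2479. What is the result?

1935

2^1 ≡ 2 (mod 2479)
2^2 ≡ 2^2 = 4 ≡ 4 (mod 2479)
2^4 ≡ 4^2 = 16 ≡ 16 (mod 2479)
2^8 ≡ 16^2 = 256 ≡ 256 (mod 2479)
2^16 ≡ 256^2 = 65536 ≡ 1082 (mod 2479)
2^32 ≡ 1082^2 = 1170724 ≡ 636 (mod 2479)
2^64 ≡ 636^2 = 404496 ≡ 419 (mod 2479)
2^128 ≡ 419^2 = 175561 ≡ 2031 (mod 2479)
2^256 ≡ 2031^2 = 4124961 ≡ 2384 (mod 2479)
2^512 ≡ 2384^2 = 5683456 ≡ 1588 (mod 2479)
2^1024 ≡ 1588^2 = 2521744 ≡ 601 (mod 2479)
2^2048 ≡ 601^2 = 361201 ≡ 1746 (mod 2479)
2478 = 2048 + 256 + 128 + 32 + 8 + 4 + 2 in binary powers of 2.
So 2^2478 ≡ 1746 · 2384 · 2031 · 636 · 256 · 16 · 4 ≡ 1935 (mod 2479).
Since 1935 ≠ 1, base 2 is a Fermat witness: 2479 is composite.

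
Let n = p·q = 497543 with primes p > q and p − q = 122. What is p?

Since p = q + 122, we have 497543 = q(q + 122), so q² + 122q − 497543 = 0.
Discriminant: 122² + 4·497543 = 14884 + 1990172 = 2005056; √2005056 = 1416.
q = (−122 + 1416)/2 = 647, and p = q + 122 = 769.
Check: 647 · 769 = 497543.

769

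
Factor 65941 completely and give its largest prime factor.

65941 = 23 · 2867
2867 = 47 · 61
61 is prime.
So 65941 = 23 · 47 · 61; the largest prime factor is 61.

61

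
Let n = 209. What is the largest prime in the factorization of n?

209 = 11 · 19
19 is prime.
So 209 = 11 · 19; the largest prime factor is 19.

19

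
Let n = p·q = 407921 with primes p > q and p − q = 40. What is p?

659

Since p = q + 40, we have 407921 = q(q + 40), so q² + 40q − 407921 = 0.
Discriminant: 40² + 4·407921 = 1600 + 1631684 = 1633284; √1633284 = 1278.
q = (−40 + 1278)/2 = 619, and p = q + 40 = 659.
Check: 619 · 659 = 407921.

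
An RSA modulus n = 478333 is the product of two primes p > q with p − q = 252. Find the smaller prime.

Since p = q + 252, we have 478333 = q(q + 252), so q² + 252q − 478333 = 0.
Discriminant: 252² + 4·478333 = 63504 + 1913332 = 1976836; √1976836 = 1406.
q = (−252 + 1406)/2 = 577, and p = q + 252 = 829.
Check: 577 · 829 = 478333.

577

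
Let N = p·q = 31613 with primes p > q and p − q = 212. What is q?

101

Since p = q + 212, we have 31613 = q(q + 212), so q² + 212q − 31613 = 0.
Discriminant: 212² + 4·31613 = 44944 + 126452 = 171396; √171396 = 414.
q = (−212 + 414)/2 = 101, and p = q + 212 = 313.
Check: 101 · 313 = 31613.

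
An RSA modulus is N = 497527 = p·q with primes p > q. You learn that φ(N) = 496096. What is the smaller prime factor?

φ(n) = (p−1)(q−1) = n − (p+q) + 1, so p + q = 497527 − 496096 + 1 = 1432.
p and q are the roots of t² − 1432t + 497527 = 0.
Discriminant: 1432² − 4·497527 = 2050624 − 1990108 = 60516; √60516 = 246.
q = (1432 − 246)/2 = 593, p = (1432 + 246)/2 = 839.
Check: 593 · 839 = 497527.

593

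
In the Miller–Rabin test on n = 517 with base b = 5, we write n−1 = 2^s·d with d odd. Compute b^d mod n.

517 − 1 = 516 = 2^2 · 129, so d = 129.
5^1 ≡ 5 (mod 517)
5^2 ≡ 5^2 = 25 ≡ 25 (mod 517)
5^4 ≡ 25^2 = 625 ≡ 108 (mod 517)
5^8 ≡ 108^2 = 11664 ≡ 290 (mod 517)
5^16 ≡ 290^2 = 84100 ≡ 346 (mod 517)
5^32 ≡ 346^2 = 119716 ≡ 289 (mod 517)
5^64 ≡ 289^2 = 83521 ≡ 284 (mod 517)
5^128 ≡ 284^2 = 80656 ≡ 4 (mod 517)
129 = 128 + 1 in binary powers of 2.
So 5^129 ≡ 4 · 5 ≡ 20 (mod 517).
Squaring chain: 20 → 400; never reaches −1, so base 5 is a Miller–Rabin witness that 517 is composite.

20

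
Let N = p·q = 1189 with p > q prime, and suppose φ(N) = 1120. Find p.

41

φ(n) = (p−1)(q−1) = n − (p+q) + 1, so p + q = 1189 − 1120 + 1 = 70.
p and q are the roots of t² − 70t + 1189 = 0.
Discriminant: 70² − 4·1189 = 4900 − 4756 = 144; √144 = 12.
q = (70 − 12)/2 = 29, p = (70 + 12)/2 = 41.
Check: 29 · 41 = 1189.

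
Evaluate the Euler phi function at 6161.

6000

Factor: 6161 = 61 · 101.
φ(6161) = (61−1) · (101−1) = 60 · 100 = 6000.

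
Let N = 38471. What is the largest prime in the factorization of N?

38471 = 17 · 2263
2263 = 31 · 73
73 is prime.
So 38471 = 17 · 31 · 73; the largest prime factor is 73.

73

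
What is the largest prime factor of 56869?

53

56869 = 29 · 1961
1961 = 37 · 53
53 is prime.
So 56869 = 29 · 37 · 53; the largest prime factor is 53.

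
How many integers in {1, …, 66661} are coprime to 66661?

55968

Factor: 66661 = 7 · 89 · 107.
φ(66661) = (7−1) · (89−1) · (107−1) = 6 · 88 · 106 = 55968.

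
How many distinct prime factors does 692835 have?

692835 = 3 · 230945
230945 = 5 · 46189
46189 = 11 · 4199
4199 = 13 · 323
323 = 17 · 19
692835 = 3 · 5 · 11 · 13 · 17 · 19, which has 6 distinct prime factors.

6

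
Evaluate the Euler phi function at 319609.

302736

Factor: 319609 = 29 · 103 · 107.
φ(319609) = (29−1) · (103−1) · (107−1) = 28 · 102 · 106 = 302736.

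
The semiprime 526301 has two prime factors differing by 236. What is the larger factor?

853

Since p = q + 236, we have 526301 = q(q + 236), so q² + 236q − 526301 = 0.
Discriminant: 236² + 4·526301 = 55696 + 2105204 = 2160900; √2160900 = 1470.
q = (−236 + 1470)/2 = 617, and p = q + 236 = 853.
Check: 617 · 853 = 526301.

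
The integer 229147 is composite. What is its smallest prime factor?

43

229147 is odd.
Digit sum 25, not divisible by 3.
Ends in 7: not divisible by 5.
7: 229147 = 7·32735 + 2
11: 229147 = 11·20831 + 6
13: 229147 = 13·17626 + 9
17: 229147 = 17·13479 + 4
19: 229147 = 19·12060 + 7
23: 229147 = 23·9962 + 21
29: 229147 = 29·7901 + 18
31: 229147 = 31·7391 + 26
37: 229147 = 37·6193 + 6
41: 229147 = 41·5588 + 39
43: 229147 = 43·5329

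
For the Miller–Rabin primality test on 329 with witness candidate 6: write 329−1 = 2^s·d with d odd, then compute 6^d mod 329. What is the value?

329 − 1 = 328 = 2^3 · 41, so d = 41.
6^1 ≡ 6 (mod 329)
6^2 ≡ 6^2 = 36 ≡ 36 (mod 329)
6^4 ≡ 36^2 = 1296 ≡ 309 (mod 329)
6^8 ≡ 309^2 = 95481 ≡ 71 (mod 329)
6^16 ≡ 71^2 = 5041 ≡ 106 (mod 329)
6^32 ≡ 106^2 = 11236 ≡ 50 (mod 329)
41 = 32 + 8 + 1 in binary powers of 2.
So 6^41 ≡ 50 · 71 · 6 ≡ 244 (mod 329).
Squaring chain: 244 → 316 → 169; never reaches −1, so base 6 is a Miller–Rabin witness that 329 is composite.

244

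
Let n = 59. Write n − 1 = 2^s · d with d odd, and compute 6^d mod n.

58

59 − 1 = 58 = 2^1 · 29, so d = 29.
6^1 ≡ 6 (mod 59)
6^2 ≡ 6^2 = 36 ≡ 36 (mod 59)
6^4 ≡ 36^2 = 1296 ≡ 57 (mod 59)
6^8 ≡ 57^2 = 3249 ≡ 4 (mod 59)
6^16 ≡ 4^2 = 16 ≡ 16 (mod 59)
29 = 16 + 8 + 4 + 1 in binary powers of 2.
So 6^29 ≡ 16 · 4 · 57 · 6 ≡ 58 (mod 59).
Since 6^d ≡ 58 (mod 59), base 6 does not prove 59 composite.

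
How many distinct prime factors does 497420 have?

6

497420 = 2^2 · 124355
124355 = 5 · 24871
24871 = 7 · 3553
3553 = 11 · 323
323 = 17 · 19
497420 = 2^2 · 5 · 7 · 11 · 17 · 19, which has 6 distinct prime factors.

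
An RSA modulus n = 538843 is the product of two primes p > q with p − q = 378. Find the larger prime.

Since p = q + 378, we have 538843 = q(q + 378), so q² + 378q − 538843 = 0.
Discriminant: 378² + 4·538843 = 142884 + 2155372 = 2298256; √2298256 = 1516.
q = (−378 + 1516)/2 = 569, and p = q + 378 = 947.
Check: 569 · 947 = 538843.

947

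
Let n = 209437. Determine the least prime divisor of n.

209437 is odd.
Digit sum 25, not divisible by 3.
Ends in 7: not divisible by 5.
7: 209437 = 7·29919 + 4
11: 209437 = 11·19039 + 8
13: 209437 = 13·16110 + 7
17: 209437 = 17·12319 + 14
19: 209437 = 19·11023

19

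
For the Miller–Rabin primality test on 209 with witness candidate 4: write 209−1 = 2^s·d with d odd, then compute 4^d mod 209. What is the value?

9

209 − 1 = 208 = 2^4 · 13, so d = 13.
4^1 ≡ 4 (mod 209)
4^2 ≡ 4^2 = 16 ≡ 16 (mod 209)
4^4 ≡ 16^2 = 256 ≡ 47 (mod 209)
4^8 ≡ 47^2 = 2209 ≡ 119 (mod 209)
13 = 8 + 4 + 1 in binary powers of 2.
So 4^13 ≡ 119 · 47 · 4 ≡ 9 (mod 209).
Squaring chain: 9 → 81 → 82 → 36; never reaches −1, so base 4 is a Miller–Rabin witness that 209 is composite.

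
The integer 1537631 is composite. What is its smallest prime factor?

31

1537631 is odd.
Digit sum 26, not divisible by 3.
Ends in 1: not divisible by 5.
7: 1537631 = 7·219661 + 4
11: 1537631 = 11·139784 + 7
13: 1537631 = 13·118279 + 4
17: 1537631 = 17·90448 + 15
19: 1537631 = 19·80927 + 18
23: 1537631 = 23·66853 + 12
29: 1537631 = 29·53021 + 22
31: 1537631 = 31·49601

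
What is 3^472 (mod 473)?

53

3^1 ≡ 3 (mod 473)
3^2 ≡ 3^2 = 9 ≡ 9 (mod 473)
3^4 ≡ 9^2 = 81 ≡ 81 (mod 473)
3^8 ≡ 81^2 = 6561 ≡ 412 (mod 473)
3^16 ≡ 412^2 = 169744 ≡ 410 (mod 473)
3^32 ≡ 410^2 = 168100 ≡ 185 (mod 473)
3^64 ≡ 185^2 = 34225 ≡ 169 (mod 473)
3^128 ≡ 169^2 = 28561 ≡ 181 (mod 473)
3^256 ≡ 181^2 = 32761 ≡ 124 (mod 473)
472 = 256 + 128 + 64 + 16 + 8 in binary powers of 2.
So 3^472 ≡ 124 · 181 · 169 · 410 · 412 ≡ 53 (mod 473).
Since 53 ≠ 1, base 3 is a Fermat witness: 473 is composite.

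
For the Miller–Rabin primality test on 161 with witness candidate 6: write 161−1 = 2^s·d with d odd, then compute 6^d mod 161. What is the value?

161 − 1 = 160 = 2^5 · 5, so d = 5.
6^1 ≡ 6 (mod 161)
6^2 ≡ 6^2 = 36 ≡ 36 (mod 161)
6^4 ≡ 36^2 = 1296 ≡ 8 (mod 161)
5 = 4 + 1 in binary powers of 2.
So 6^5 ≡ 8 · 6 ≡ 48 (mod 161).
Squaring chain: 48 → 50 → 85 → 141 → 78; never reaches −1, so base 6 is a Miller–Rabin witness that 161 is composite.

48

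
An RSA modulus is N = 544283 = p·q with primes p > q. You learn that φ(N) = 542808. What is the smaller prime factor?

φ(n) = (p−1)(q−1) = n − (p+q) + 1, so p + q = 544283 − 542808 + 1 = 1476.
p and q are the roots of t² − 1476t + 544283 = 0.
Discriminant: 1476² − 4·544283 = 2178576 − 2177132 = 1444; √1444 = 38.
q = (1476 − 38)/2 = 719, p = (1476 + 38)/2 = 757.
Check: 719 · 757 = 544283.

719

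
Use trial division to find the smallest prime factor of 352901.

29

352901 is odd.
Digit sum 20, not divisible by 3.
Ends in 1: not divisible by 5.
7: 352901 = 7·50414 + 3
11: 352901 = 11·32081 + 10
13: 352901 = 13·27146 + 3
17: 352901 = 17·20758 + 15
19: 352901 = 19·18573 + 14
23: 352901 = 23·15343 + 12
29: 352901 = 29·12169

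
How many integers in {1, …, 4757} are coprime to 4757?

Factor: 4757 = 67 · 71.
φ(4757) = (67−1) · (71−1) = 66 · 70 = 4620.

4620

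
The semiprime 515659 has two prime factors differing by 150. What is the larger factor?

Since p = q + 150, we have 515659 = q(q + 150), so q² + 150q − 515659 = 0.
Discriminant: 150² + 4·515659 = 22500 + 2062636 = 2085136; √2085136 = 1444.
q = (−150 + 1444)/2 = 647, and p = q + 150 = 797.
Check: 647 · 797 = 515659.

797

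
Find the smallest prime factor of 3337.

47

3337 is odd.
Digit sum 16, not divisible by 3.
Ends in 7: not divisible by 5.
7: 3337 = 7·476 + 5
11: 3337 = 11·303 + 4
13: 3337 = 13·256 + 9
17: 3337 = 17·196 + 5
19: 3337 = 19·175 + 12
23: 3337 = 23·145 + 2
29: 3337 = 29·115 + 2
31: 3337 = 31·107 + 20
37: 3337 = 37·90 + 7
41: 3337 = 41·81 + 16
43: 3337 = 43·77 + 26
47: 3337 = 47·71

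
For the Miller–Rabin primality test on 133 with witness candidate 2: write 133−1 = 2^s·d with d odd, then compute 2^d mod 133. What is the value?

50

133 − 1 = 132 = 2^2 · 33, so d = 33.
2^1 ≡ 2 (mod 133)
2^2 ≡ 2^2 = 4 ≡ 4 (mod 133)
2^4 ≡ 4^2 = 16 ≡ 16 (mod 133)
2^8 ≡ 16^2 = 256 ≡ 123 (mod 133)
2^16 ≡ 123^2 = 15129 ≡ 100 (mod 133)
2^32 ≡ 100^2 = 10000 ≡ 25 (mod 133)
33 = 32 + 1 in binary powers of 2.
So 2^33 ≡ 25 · 2 ≡ 50 (mod 133).
Squaring chain: 50 → 106; never reaches −1, so base 2 is a Miller–Rabin witness that 133 is composite.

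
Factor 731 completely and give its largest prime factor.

731 = 17 · 43
43 is prime.
So 731 = 17 · 43; the largest prime factor is 43.

43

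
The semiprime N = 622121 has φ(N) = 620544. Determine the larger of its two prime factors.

φ(n) = (p−1)(q−1) = n − (p+q) + 1, so p + q = 622121 − 620544 + 1 = 1578.
p and q are the roots of t² − 1578t + 622121 = 0.
Discriminant: 1578² − 4·622121 = 2490084 − 2488484 = 1600; √1600 = 40.
q = (1578 − 40)/2 = 769, p = (1578 + 40)/2 = 809.
Check: 769 · 809 = 622121.

809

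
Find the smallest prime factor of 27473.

83

27473 is odd.
Digit sum 23, not divisible by 3.
Ends in 3: not divisible by 5.
7: 27473 = 7·3924 + 5
11: 27473 = 11·2497 + 6
13: 27473 = 13·2113 + 4
17: 27473 = 17·1616 + 1
19: 27473 = 19·1445 + 18
23: 27473 = 23·1194 + 11
29: 27473 = 29·947 + 10
31: 27473 = 31·886 + 7
37: 27473 = 37·742 + 19
41: 27473 = 41·670 + 3
43: 27473 = 43·638 + 39
47: 27473 = 47·584 + 25
53: 27473 = 53·518 + 19
59: 27473 = 59·465 + 38
61: 27473 = 61·450 + 23
67: 27473 = 67·410 + 3
71: 27473 = 71·386 + 67
73: 27473 = 73·376 + 25
79: 27473 = 79·347 + 60
83: 27473 = 83·331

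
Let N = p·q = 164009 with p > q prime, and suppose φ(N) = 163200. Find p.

φ(n) = (p−1)(q−1) = n − (p+q) + 1, so p + q = 164009 − 163200 + 1 = 810.
p and q are the roots of t² − 810t + 164009 = 0.
Discriminant: 810² − 4·164009 = 656100 − 656036 = 64; √64 = 8.
q = (810 − 8)/2 = 401, p = (810 + 8)/2 = 409.
Check: 401 · 409 = 164009.

409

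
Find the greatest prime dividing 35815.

35815 = 5 · 7163
7163 = 13 · 551
551 = 19 · 29
29 is prime.
So 35815 = 5 · 13 · 19 · 29; the largest prime factor is 29.

29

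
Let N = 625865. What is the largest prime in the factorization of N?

71

625865 = 5 · 125173
125173 = 41 · 3053
3053 = 43 · 71
71 is prime.
So 625865 = 5 · 41 · 43 · 71; the largest prime factor is 71.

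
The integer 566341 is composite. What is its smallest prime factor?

29

566341 is odd.
Digit sum 25, not divisible by 3.
Ends in 1: not divisible by 5.
7: 566341 = 7·80905 + 6
11: 566341 = 11·51485 + 6
13: 566341 = 13·43564 + 9
17: 566341 = 17·33314 + 3
19: 566341 = 19·29807 + 8
23: 566341 = 23·24623 + 12
29: 566341 = 29·19529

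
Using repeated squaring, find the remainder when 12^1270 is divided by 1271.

893

12^1 ≡ 12 (mod 1271)
12^2 ≡ 12^2 = 144 ≡ 144 (mod 1271)
12^4 ≡ 144^2 = 20736 ≡ 400 (mod 1271)
12^8 ≡ 400^2 = 160000 ≡ 1125 (mod 1271)
12^16 ≡ 1125^2 = 1265625 ≡ 980 (mod 1271)
12^32 ≡ 980^2 = 960400 ≡ 795 (mod 1271)
12^64 ≡ 795^2 = 632025 ≡ 338 (mod 1271)
12^128 ≡ 338^2 = 114244 ≡ 1125 (mod 1271)
12^256 ≡ 1125^2 = 1265625 ≡ 980 (mod 1271)
12^512 ≡ 980^2 = 960400 ≡ 795 (mod 1271)
12^1024 ≡ 795^2 = 632025 ≡ 338 (mod 1271)
1270 = 1024 + 128 + 64 + 32 + 16 + 4 + 2 in binary powers of 2.
So 12^1270 ≡ 338 · 1125 · 338 · 795 · 980 · 400 · 144 ≡ 893 (mod 1271).
Since 893 ≠ 1, base 12 is a Fermat witness: 1271 is composite.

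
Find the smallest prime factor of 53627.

7

53627 is odd.
Digit sum 23, not divisible by 3.
Ends in 7: not divisible by 5.
7: 53627 = 7·7661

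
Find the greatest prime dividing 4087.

4087 = 61 · 67
67 is prime.
So 4087 = 61 · 67; the largest prime factor is 67.

67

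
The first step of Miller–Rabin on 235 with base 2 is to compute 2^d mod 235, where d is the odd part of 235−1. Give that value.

235 − 1 = 234 = 2^1 · 117, so d = 117.
2^1 ≡ 2 (mod 235)
2^2 ≡ 2^2 = 4 ≡ 4 (mod 235)
2^4 ≡ 4^2 = 16 ≡ 16 (mod 235)
2^8 ≡ 16^2 = 256 ≡ 21 (mod 235)
2^16 ≡ 21^2 = 441 ≡ 206 (mod 235)
2^32 ≡ 206^2 = 42436 ≡ 136 (mod 235)
2^64 ≡ 136^2 = 18496 ≡ 166 (mod 235)
117 = 64 + 32 + 16 + 4 + 1 in binary powers of 2.
So 2^117 ≡ 166 · 136 · 206 · 16 · 2 ≡ 192 (mod 235).
Squaring chain: 192; never reaches −1, so base 2 is a Miller–Rabin witness that 235 is composite.

192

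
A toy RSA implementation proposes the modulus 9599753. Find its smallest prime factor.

9599753 is odd.
Digit sum 47, not divisible by 3.
Ends in 3: not divisible by 5.
7: 9599753 = 7·1371393 + 2
11: 9599753 = 11·872704 + 9
13: 9599753 = 13·738442 + 7
17: 9599753 = 17·564691 + 6
19: 9599753 = 19·505250 + 3
23: 9599753 = 23·417380 + 13
29: 9599753 = 29·331025 + 28
31: 9599753 = 31·309669 + 14
37: 9599753 = 37·259452 + 29
41: 9599753 = 41·234140 + 13
43: 9599753 = 43·223250 + 3
47: 9599753 = 47·204250 + 3
53: 9599753 = 53·181127 + 22
59: 9599753 = 59·162707 + 40
61: 9599753 = 61·157373

61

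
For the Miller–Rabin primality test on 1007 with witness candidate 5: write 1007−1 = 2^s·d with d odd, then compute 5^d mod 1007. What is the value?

1007 − 1 = 1006 = 2^1 · 503, so d = 503.
5^1 ≡ 5 (mod 1007)
5^2 ≡ 5^2 = 25 ≡ 25 (mod 1007)
5^4 ≡ 25^2 = 625 ≡ 625 (mod 1007)
5^8 ≡ 625^2 = 390625 ≡ 916 (mod 1007)
5^16 ≡ 916^2 = 839056 ≡ 225 (mod 1007)
5^32 ≡ 225^2 = 50625 ≡ 275 (mod 1007)
5^64 ≡ 275^2 = 75625 ≡ 100 (mod 1007)
5^128 ≡ 100^2 = 10000 ≡ 937 (mod 1007)
5^256 ≡ 937^2 = 877969 ≡ 872 (mod 1007)
503 = 256 + 128 + 64 + 32 + 16 + 4 + 2 + 1 in binary powers of 2.
So 5^503 ≡ 872 · 937 · 100 · 275 · 225 · 625 · 25 · 5 ≡ 137 (mod 1007).
Squaring chain: 137; never reaches −1, so base 5 is a Miller–Rabin witness that 1007 is composite.

137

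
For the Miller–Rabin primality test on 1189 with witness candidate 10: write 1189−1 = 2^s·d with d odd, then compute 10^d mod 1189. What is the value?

305

1189 − 1 = 1188 = 2^2 · 297, so d = 297.
10^1 ≡ 10 (mod 1189)
10^2 ≡ 10^2 = 100 ≡ 100 (mod 1189)
10^4 ≡ 100^2 = 10000 ≡ 488 (mod 1189)
10^8 ≡ 488^2 = 238144 ≡ 344 (mod 1189)
10^16 ≡ 344^2 = 118336 ≡ 625 (mod 1189)
10^32 ≡ 625^2 = 390625 ≡ 633 (mod 1189)
10^64 ≡ 633^2 = 400689 ≡ 1185 (mod 1189)
10^128 ≡ 1185^2 = 1404225 ≡ 16 (mod 1189)
10^256 ≡ 16^2 = 256 ≡ 256 (mod 1189)
297 = 256 + 32 + 8 + 1 in binary powers of 2.
So 10^297 ≡ 256 · 633 · 344 · 10 ≡ 305 (mod 1189).
Squaring chain: 305 → 283; never reaches −1, so base 10 is a Miller–Rabin witness that 1189 is composite.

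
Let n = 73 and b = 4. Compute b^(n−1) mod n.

1

4^1 ≡ 4 (mod 73)
4^2 ≡ 4^2 = 16 ≡ 16 (mod 73)
4^4 ≡ 16^2 = 256 ≡ 37 (mod 73)
4^8 ≡ 37^2 = 1369 ≡ 55 (mod 73)
4^16 ≡ 55^2 = 3025 ≡ 32 (mod 73)
4^32 ≡ 32^2 = 1024 ≡ 2 (mod 73)
4^64 ≡ 2^2 = 4 ≡ 4 (mod 73)
72 = 64 + 8 in binary powers of 2.
So 4^72 ≡ 4 · 55 ≡ 1 (mod 73).
Since the result is 1, base 4 gives no evidence that 73 is composite.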